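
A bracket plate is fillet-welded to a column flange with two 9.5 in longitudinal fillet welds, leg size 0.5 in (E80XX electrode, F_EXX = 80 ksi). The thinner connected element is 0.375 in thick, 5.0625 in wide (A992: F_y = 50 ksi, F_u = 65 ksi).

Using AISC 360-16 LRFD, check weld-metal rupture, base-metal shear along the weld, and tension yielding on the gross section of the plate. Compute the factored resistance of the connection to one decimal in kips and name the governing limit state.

Weld metal: throat = 0.707×0.5 = 0.3535 in, L = 2×9.5 = 19 in. φR_n = 0.75 × 0.6 × 80 × 0.3535 × 19 = 241.8 kips.
Base metal shear (0.375 in plate): yield φR_n = 1.0×0.6×50×0.375×19 = 213.8 kips; rupture φR_n = 0.75×0.6×65×0.375×19 = 208.4 kips; take 208.4 kips (rupture).
Tension yield (gross): A_g = 5.0625×0.375 = 1.8984 in². φR_n = 0.90 × 50 × 1.8984 = 85.4 kips.
Governing: min(241.8, 208.4, 85.4) = 85.4 kips → gross-section yield.

85.4 kips (gross-section yield governs)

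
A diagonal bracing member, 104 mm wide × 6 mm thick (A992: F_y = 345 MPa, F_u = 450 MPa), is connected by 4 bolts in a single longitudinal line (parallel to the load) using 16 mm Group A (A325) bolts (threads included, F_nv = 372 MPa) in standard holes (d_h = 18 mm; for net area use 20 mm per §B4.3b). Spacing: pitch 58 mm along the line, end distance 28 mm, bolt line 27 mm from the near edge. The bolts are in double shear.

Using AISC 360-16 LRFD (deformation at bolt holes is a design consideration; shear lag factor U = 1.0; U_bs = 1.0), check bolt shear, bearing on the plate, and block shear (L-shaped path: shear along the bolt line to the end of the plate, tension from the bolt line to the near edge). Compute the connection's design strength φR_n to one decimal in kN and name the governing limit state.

Bolt shear: A_b = π(16)²/4 = 201.06 mm². φR_n = 0.75 × 372 × 201.06 × 4 × 2 = 448.8 kN.
Bearing (6 mm plate, F_u = 450 MPa): end bolts L_c = 28 − 18/2 = 19, R_n = min(1.2×19×6×450, 2.4×16×6×450) = 61.56 kN/bolt; interior L_c = 58 − 18 = 40, R_n = 103.68 kN/bolt. φR_n = 0.75 × (1×61.56 + 3×103.68) = 279.5 kN.
Block shear: shear path 1×[28+3×58] = 1×202 mm, A_gv = 1212, A_nv = 1×(202 − 3.5×20)×6 = 792 mm²; tension to near edge: (27 − 0.5×20)×6 = 102 mm². R_n = min(0.6×450×792, 0.6×345×1212) + 1.0×450×102 = min(213.84, 250.88) + 45.9 = 259.74 kN. φR_n = 0.75 × 259.74 = 194.8 kN.
Governing: min(448.8, 279.5, 194.8) = 194.8 kN → block shear.

194.8 kN (block shear governs)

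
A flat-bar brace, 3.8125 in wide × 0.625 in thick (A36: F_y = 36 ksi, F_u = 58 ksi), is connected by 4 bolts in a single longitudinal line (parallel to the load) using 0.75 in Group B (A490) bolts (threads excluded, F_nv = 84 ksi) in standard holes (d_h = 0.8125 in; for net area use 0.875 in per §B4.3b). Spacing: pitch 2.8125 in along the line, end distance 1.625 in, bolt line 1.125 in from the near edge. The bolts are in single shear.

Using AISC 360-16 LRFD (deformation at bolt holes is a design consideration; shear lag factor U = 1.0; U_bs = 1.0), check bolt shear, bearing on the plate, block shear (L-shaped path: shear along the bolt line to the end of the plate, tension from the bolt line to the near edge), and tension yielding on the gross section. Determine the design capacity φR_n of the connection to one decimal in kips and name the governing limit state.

Bolt shear: A_b = π(0.75)²/4 = 0.44179 in². φR_n = 0.75 × 84 × 0.44179 × 4 × 1 = 111.3 kips.
Bearing (0.625 in plate, F_u = 58 ksi): end bolts L_c = 1.625 − 0.8125/2 = 1.21875, R_n = min(1.2×1.21875×0.625×58, 2.4×0.75×0.625×58) = 53.016 kips/bolt; interior L_c = 2.8125 − 0.8125 = 2, R_n = 65.25 kips/bolt. φR_n = 0.75 × (1×53.016 + 3×65.25) = 186.6 kips.
Block shear: shear path 1×[1.625+3×2.8125] = 1×10.0625 in, A_gv = 6.2891, A_nv = 1×(10.0625 − 3.5×0.875)×0.625 = 4.375 in²; tension to near edge: (1.125 − 0.5×0.875)×0.625 = 0.42969 in². R_n = min(0.6×58×4.375, 0.6×36×6.2891) + 1.0×58×0.42969 = min(152.25, 135.84) + 24.922 = 160.76 kips. φR_n = 0.75 × 160.76 = 120.6 kips.
Tension yield (gross): A_g = 3.8125×0.625 = 2.3828 in². φR_n = 0.90 × 36 × 2.3828 = 77.2 kips.
Governing: min(111.3, 186.6, 120.6, 77.2) = 77.2 kips → gross-section yield.

77.2 kips (gross-section yield governs)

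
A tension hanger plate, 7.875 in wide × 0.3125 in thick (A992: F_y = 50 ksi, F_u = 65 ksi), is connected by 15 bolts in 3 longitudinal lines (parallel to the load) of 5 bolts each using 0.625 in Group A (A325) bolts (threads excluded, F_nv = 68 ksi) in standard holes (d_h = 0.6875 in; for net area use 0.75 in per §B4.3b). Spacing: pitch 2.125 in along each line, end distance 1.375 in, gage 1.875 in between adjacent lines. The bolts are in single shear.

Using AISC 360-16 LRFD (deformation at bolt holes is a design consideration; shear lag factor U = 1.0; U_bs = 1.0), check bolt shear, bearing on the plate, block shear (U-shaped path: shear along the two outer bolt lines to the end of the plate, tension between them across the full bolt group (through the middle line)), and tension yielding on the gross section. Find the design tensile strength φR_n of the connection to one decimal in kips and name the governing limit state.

Bolt shear: A_b = π(0.625)²/4 = 0.3068 in². φR_n = 0.75 × 68 × 0.3068 × 15 × 1 = 234.7 kips.
Bearing (0.3125 in plate, F_u = 65 ksi): end bolts L_c = 1.375 − 0.6875/2 = 1.03125, R_n = min(1.2×1.03125×0.3125×65, 2.4×0.625×0.3125×65) = 25.137 kips/bolt; interior L_c = 2.125 − 0.6875 = 1.4375, R_n = 30.469 kips/bolt. φR_n = 0.75 × (3×25.137 + 12×30.469) = 330.8 kips.
Block shear: shear path 2×[1.375+4×2.125] = 2×9.875 in, A_gv = 6.1719, A_nv = 2×(9.875 − 4.5×0.75)×0.3125 = 4.0625 in²; tension across gage: (3.75 − 2×0.75)×0.3125 = 0.70313 in². R_n = min(0.6×65×4.0625, 0.6×50×6.1719) + 1.0×65×0.70313 = min(158.44, 185.16) + 45.703 = 204.14 kips. φR_n = 0.75 × 204.14 = 153.1 kips.
Tension yield (gross): A_g = 7.875×0.3125 = 2.4609 in². φR_n = 0.90 × 50 × 2.4609 = 110.7 kips.
Governing: min(234.7, 330.8, 153.1, 110.7) = 110.7 kips → gross-section yield.

110.7 kips (gross-section yield governs)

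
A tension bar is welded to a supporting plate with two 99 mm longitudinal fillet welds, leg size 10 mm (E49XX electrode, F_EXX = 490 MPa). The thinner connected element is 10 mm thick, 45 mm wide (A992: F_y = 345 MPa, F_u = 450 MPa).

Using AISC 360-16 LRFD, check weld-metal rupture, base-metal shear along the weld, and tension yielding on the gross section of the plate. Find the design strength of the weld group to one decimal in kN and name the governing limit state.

Weld metal: throat = 0.707×10 = 7.07 mm, L = 2×99 = 198 mm. φR_n = 0.75 × 0.6 × 490 × 7.07 × 198 = 308.7 kN.
Base metal shear (10 mm plate): yield φR_n = 1.0×0.6×345×10×198 = 409.9 kN; rupture φR_n = 0.75×0.6×450×10×198 = 401.0 kN; take 401.0 kN (rupture).
Tension yield (gross): A_g = 45×10 = 450 mm². φR_n = 0.90 × 345 × 450 = 139.7 kN.
Governing: min(308.7, 401.0, 139.7) = 139.7 kN → gross-section yield.

139.7 kN (gross-section yield governs)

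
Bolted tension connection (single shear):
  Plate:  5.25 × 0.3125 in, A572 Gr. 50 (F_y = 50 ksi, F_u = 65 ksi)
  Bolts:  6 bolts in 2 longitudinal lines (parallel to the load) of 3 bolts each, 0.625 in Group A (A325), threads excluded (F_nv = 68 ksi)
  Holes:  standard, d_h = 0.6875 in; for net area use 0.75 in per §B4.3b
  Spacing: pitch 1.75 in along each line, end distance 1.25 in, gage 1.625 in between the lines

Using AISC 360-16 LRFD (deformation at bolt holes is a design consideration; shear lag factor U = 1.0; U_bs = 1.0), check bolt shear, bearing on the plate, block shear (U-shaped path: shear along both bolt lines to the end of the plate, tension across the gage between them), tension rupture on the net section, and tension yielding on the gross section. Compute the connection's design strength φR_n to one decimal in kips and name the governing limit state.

57.1 kips (net-section rupture governs)

Bolt shear: A_b = π(0.625)²/4 = 0.3068 in². φR_n = 0.75 × 68 × 0.3068 × 6 × 1 = 93.9 kips.
Bearing (0.3125 in plate, F_u = 65 ksi): end bolts L_c = 1.25 − 0.6875/2 = 0.90625, R_n = min(1.2×0.90625×0.3125×65, 2.4×0.625×0.3125×65) = 22.09 kips/bolt; interior L_c = 1.75 − 0.6875 = 1.0625, R_n = 25.898 kips/bolt. φR_n = 0.75 × (2×22.09 + 4×25.898) = 110.8 kips.
Block shear: shear path 2×[1.25+2×1.75] = 2×4.75 in, A_gv = 2.9688, A_nv = 2×(4.75 − 2.5×0.75)×0.3125 = 1.7969 in²; tension across gage: (1.625 − 1×0.75)×0.3125 = 0.27344 in². R_n = min(0.6×65×1.7969, 0.6×50×2.9688) + 1.0×65×0.27344 = min(70.079, 89.064) + 17.774 = 87.853 kips. φR_n = 0.75 × 87.853 = 65.9 kips.
Tension rupture (net): A_n = (5.25 − 2×0.75)×0.3125 = 1.1719 in² (U = 1.0, A_e = A_n). φR_n = 0.75 × 65 × 1.1719 = 57.1 kips.
Tension yield (gross): A_g = 5.25×0.3125 = 1.6406 in². φR_n = 0.90 × 50 × 1.6406 = 73.8 kips.
Governing: min(93.9, 110.8, 65.9, 57.1, 73.8) = 57.1 kips → net-section rupture.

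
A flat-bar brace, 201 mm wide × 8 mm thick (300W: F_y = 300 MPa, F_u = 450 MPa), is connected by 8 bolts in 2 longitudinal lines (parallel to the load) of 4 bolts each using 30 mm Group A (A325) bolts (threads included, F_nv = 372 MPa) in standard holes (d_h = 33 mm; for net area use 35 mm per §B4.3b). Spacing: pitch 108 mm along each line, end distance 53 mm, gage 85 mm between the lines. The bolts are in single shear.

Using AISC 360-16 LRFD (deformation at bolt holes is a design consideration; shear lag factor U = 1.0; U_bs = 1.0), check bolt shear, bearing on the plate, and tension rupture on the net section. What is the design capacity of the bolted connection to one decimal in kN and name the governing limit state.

353.7 kN (net-section rupture governs)

Bolt shear: A_b = π(30)²/4 = 706.86 mm². φR_n = 0.75 × 372 × 706.86 × 8 × 1 = 1577.7 kN.
Bearing (8 mm plate, F_u = 450 MPa): end bolts L_c = 53 − 33/2 = 36.5, R_n = min(1.2×36.5×8×450, 2.4×30×8×450) = 157.68 kN/bolt; interior L_c = 108 − 33 = 75, R_n = 259.2 kN/bolt. φR_n = 0.75 × (2×157.68 + 6×259.2) = 1402.9 kN.
Tension rupture (net): A_n = (201 − 2×35)×8 = 1048 mm² (U = 1.0, A_e = A_n). φR_n = 0.75 × 450 × 1048 = 353.7 kN.
Governing: min(1577.7, 1402.9, 353.7) = 353.7 kN → net-section rupture.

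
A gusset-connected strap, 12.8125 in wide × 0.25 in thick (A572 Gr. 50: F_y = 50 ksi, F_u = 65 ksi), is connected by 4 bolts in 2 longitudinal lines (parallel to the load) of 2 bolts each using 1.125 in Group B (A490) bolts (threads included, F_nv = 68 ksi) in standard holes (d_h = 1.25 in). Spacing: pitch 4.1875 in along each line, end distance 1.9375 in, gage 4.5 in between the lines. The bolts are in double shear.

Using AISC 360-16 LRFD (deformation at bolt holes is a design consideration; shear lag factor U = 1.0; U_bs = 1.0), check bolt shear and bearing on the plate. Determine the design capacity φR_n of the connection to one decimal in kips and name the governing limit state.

104.2 kips (bearing governs)

Bolt shear: A_b = π(1.125)²/4 = 0.99402 in². φR_n = 0.75 × 68 × 0.99402 × 4 × 2 = 405.6 kips.
Bearing (0.25 in plate, F_u = 65 ksi): end bolts L_c = 1.9375 − 1.25/2 = 1.3125, R_n = min(1.2×1.3125×0.25×65, 2.4×1.125×0.25×65) = 25.594 kips/bolt; interior L_c = 4.1875 − 1.25 = 2.9375, R_n = 43.875 kips/bolt. φR_n = 0.75 × (2×25.594 + 2×43.875) = 104.2 kips.
Governing: min(405.6, 104.2) = 104.2 kips → bearing.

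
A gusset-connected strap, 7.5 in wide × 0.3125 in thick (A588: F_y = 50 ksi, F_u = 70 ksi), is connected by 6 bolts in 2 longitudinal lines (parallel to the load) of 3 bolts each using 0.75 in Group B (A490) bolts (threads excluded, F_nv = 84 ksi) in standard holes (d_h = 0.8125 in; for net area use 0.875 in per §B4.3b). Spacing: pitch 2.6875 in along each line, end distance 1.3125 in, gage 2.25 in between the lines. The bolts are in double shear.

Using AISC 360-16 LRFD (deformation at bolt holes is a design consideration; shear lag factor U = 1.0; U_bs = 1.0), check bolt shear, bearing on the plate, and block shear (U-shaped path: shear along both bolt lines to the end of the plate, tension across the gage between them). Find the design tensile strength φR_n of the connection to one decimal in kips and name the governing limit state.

Bolt shear: A_b = π(0.75)²/4 = 0.44179 in². φR_n = 0.75 × 84 × 0.44179 × 6 × 2 = 334.0 kips.
Bearing (0.3125 in plate, F_u = 70 ksi): end bolts L_c = 1.3125 − 0.8125/2 = 0.90625, R_n = min(1.2×0.90625×0.3125×70, 2.4×0.75×0.3125×70) = 23.789 kips/bolt; interior L_c = 2.6875 − 0.8125 = 1.875, R_n = 39.375 kips/bolt. φR_n = 0.75 × (2×23.789 + 4×39.375) = 153.8 kips.
Block shear: shear path 2×[1.3125+2×2.6875] = 2×6.6875 in, A_gv = 4.1797, A_nv = 2×(6.6875 − 2.5×0.875)×0.3125 = 2.8125 in²; tension across gage: (2.25 − 1×0.875)×0.3125 = 0.42969 in². R_n = min(0.6×70×2.8125, 0.6×50×4.1797) + 1.0×70×0.42969 = min(118.13, 125.39) + 30.078 = 148.21 kips. φR_n = 0.75 × 148.21 = 111.2 kips.
Governing: min(334.0, 153.8, 111.2) = 111.2 kips → block shear.

111.2 kips (block shear governs)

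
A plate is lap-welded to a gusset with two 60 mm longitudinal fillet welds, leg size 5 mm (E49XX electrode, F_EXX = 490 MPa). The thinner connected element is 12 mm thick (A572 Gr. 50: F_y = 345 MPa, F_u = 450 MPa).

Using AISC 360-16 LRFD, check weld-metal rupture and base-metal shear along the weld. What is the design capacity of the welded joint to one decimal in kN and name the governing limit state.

Weld metal: throat = 0.707×5 = 3.535 mm, L = 2×60 = 120 mm. φR_n = 0.75 × 0.6 × 490 × 3.535 × 120 = 93.5 kN.
Base metal shear (12 mm plate): yield φR_n = 1.0×0.6×345×12×120 = 298.1 kN; rupture φR_n = 0.75×0.6×450×12×120 = 291.6 kN; take 291.6 kN (rupture).
Governing: min(93.5, 291.6) = 93.5 kN → weld metal.

93.5 kN (weld metal governs)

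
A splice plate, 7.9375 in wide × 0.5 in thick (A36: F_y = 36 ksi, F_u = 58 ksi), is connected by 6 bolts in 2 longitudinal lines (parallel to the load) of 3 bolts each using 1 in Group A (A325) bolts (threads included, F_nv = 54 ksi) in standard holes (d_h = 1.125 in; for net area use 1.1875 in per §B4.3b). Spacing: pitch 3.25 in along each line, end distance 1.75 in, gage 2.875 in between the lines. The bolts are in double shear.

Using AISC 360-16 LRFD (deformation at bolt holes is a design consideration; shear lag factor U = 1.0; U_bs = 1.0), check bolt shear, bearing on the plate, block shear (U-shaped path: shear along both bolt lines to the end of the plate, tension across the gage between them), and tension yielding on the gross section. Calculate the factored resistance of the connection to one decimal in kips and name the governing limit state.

Bolt shear: A_b = π(1)²/4 = 0.7854 in². φR_n = 0.75 × 54 × 0.7854 × 6 × 2 = 381.7 kips.
Bearing (0.5 in plate, F_u = 58 ksi): end bolts L_c = 1.75 − 1.125/2 = 1.1875, R_n = min(1.2×1.1875×0.5×58, 2.4×1×0.5×58) = 41.325 kips/bolt; interior L_c = 3.25 − 1.125 = 2.125, R_n = 69.6 kips/bolt. φR_n = 0.75 × (2×41.325 + 4×69.6) = 270.8 kips.
Block shear: shear path 2×[1.75+2×3.25] = 2×8.25 in, A_gv = 8.25, A_nv = 2×(8.25 − 2.5×1.1875)×0.5 = 5.2813 in²; tension across gage: (2.875 − 1×1.1875)×0.5 = 0.84375 in². R_n = min(0.6×58×5.2813, 0.6×36×8.25) + 1.0×58×0.84375 = min(183.79, 178.2) + 48.938 = 227.14 kips. φR_n = 0.75 × 227.14 = 170.4 kips.
Tension yield (gross): A_g = 7.9375×0.5 = 3.9688 in². φR_n = 0.90 × 36 × 3.9688 = 128.6 kips.
Governing: min(381.7, 270.8, 170.4, 128.6) = 128.6 kips → gross-section yield.

128.6 kips (gross-section yield governs)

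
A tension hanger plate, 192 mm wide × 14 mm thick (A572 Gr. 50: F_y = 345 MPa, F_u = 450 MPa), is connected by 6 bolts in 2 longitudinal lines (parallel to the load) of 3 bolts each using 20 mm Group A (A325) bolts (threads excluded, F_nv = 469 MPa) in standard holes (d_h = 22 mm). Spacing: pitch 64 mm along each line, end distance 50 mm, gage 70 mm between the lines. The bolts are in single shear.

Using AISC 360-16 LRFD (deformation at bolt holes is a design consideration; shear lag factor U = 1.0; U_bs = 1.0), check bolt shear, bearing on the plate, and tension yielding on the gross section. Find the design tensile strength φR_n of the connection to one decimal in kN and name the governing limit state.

663.0 kN (bolt shear governs)

Bolt shear: A_b = π(20)²/4 = 314.16 mm². φR_n = 0.75 × 469 × 314.16 × 6 × 1 = 663.0 kN.
Bearing (14 mm plate, F_u = 450 MPa): end bolts L_c = 50 − 22/2 = 39, R_n = min(1.2×39×14×450, 2.4×20×14×450) = 294.84 kN/bolt; interior L_c = 64 − 22 = 42, R_n = 302.4 kN/bolt. φR_n = 0.75 × (2×294.84 + 4×302.4) = 1349.5 kN.
Tension yield (gross): A_g = 192×14 = 2688 mm². φR_n = 0.90 × 345 × 2688 = 834.6 kN.
Governing: min(663.0, 1349.5, 834.6) = 663.0 kN → bolt shear.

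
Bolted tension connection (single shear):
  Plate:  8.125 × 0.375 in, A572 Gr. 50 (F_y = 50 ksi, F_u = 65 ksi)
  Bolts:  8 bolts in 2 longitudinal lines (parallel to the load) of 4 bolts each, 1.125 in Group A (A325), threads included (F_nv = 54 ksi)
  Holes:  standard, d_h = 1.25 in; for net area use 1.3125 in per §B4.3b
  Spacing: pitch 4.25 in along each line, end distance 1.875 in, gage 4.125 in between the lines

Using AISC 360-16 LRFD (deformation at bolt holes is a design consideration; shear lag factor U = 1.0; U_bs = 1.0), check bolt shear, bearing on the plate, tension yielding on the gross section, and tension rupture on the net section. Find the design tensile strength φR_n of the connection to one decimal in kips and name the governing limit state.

100.5 kips (net-section rupture governs)

Bolt shear: A_b = π(1.125)²/4 = 0.99402 in². φR_n = 0.75 × 54 × 0.99402 × 8 × 1 = 322.1 kips.
Bearing (0.375 in plate, F_u = 65 ksi): end bolts L_c = 1.875 − 1.25/2 = 1.25, R_n = min(1.2×1.25×0.375×65, 2.4×1.125×0.375×65) = 36.563 kips/bolt; interior L_c = 4.25 − 1.25 = 3, R_n = 65.813 kips/bolt. φR_n = 0.75 × (2×36.563 + 6×65.813) = 351.0 kips.
Tension yield (gross): A_g = 8.125×0.375 = 3.0469 in². φR_n = 0.90 × 50 × 3.0469 = 137.1 kips.
Tension rupture (net): A_n = (8.125 − 2×1.3125)×0.375 = 2.0625 in² (U = 1.0, A_e = A_n). φR_n = 0.75 × 65 × 2.0625 = 100.5 kips.
Governing: min(322.1, 351.0, 137.1, 100.5) = 100.5 kips → net-section rupture.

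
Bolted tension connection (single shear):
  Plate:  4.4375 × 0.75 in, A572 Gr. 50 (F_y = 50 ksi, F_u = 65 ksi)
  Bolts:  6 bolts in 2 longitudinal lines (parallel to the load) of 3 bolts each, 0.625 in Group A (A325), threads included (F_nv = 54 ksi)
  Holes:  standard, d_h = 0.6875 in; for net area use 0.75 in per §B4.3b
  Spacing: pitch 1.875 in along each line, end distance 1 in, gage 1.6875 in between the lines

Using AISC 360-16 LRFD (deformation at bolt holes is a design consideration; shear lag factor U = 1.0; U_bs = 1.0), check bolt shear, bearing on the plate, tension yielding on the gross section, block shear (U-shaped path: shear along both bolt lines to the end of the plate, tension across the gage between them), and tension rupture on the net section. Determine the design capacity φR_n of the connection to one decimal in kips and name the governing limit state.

Bolt shear: A_b = π(0.625)²/4 = 0.3068 in². φR_n = 0.75 × 54 × 0.3068 × 6 × 1 = 74.6 kips.
Bearing (0.75 in plate, F_u = 65 ksi): end bolts L_c = 1 − 0.6875/2 = 0.65625, R_n = min(1.2×0.65625×0.75×65, 2.4×0.625×0.75×65) = 38.391 kips/bolt; interior L_c = 1.875 − 0.6875 = 1.1875, R_n = 69.469 kips/bolt. φR_n = 0.75 × (2×38.391 + 4×69.469) = 266.0 kips.
Tension yield (gross): A_g = 4.4375×0.75 = 3.3281 in². φR_n = 0.90 × 50 × 3.3281 = 149.8 kips.
Block shear: shear path 2×[1+2×1.875] = 2×4.75 in, A_gv = 7.125, A_nv = 2×(4.75 − 2.5×0.75)×0.75 = 4.3125 in²; tension across gage: (1.6875 − 1×0.75)×0.75 = 0.70313 in². R_n = min(0.6×65×4.3125, 0.6×50×7.125) + 1.0×65×0.70313 = min(168.19, 213.75) + 45.703 = 213.89 kips. φR_n = 0.75 × 213.89 = 160.4 kips.
Tension rupture (net): A_n = (4.4375 − 2×0.75)×0.75 = 2.2031 in² (U = 1.0, A_e = A_n). φR_n = 0.75 × 65 × 2.2031 = 107.4 kips.
Governing: min(74.6, 266.0, 149.8, 160.4, 107.4) = 74.6 kips → bolt shear.

74.6 kips (bolt shear governs)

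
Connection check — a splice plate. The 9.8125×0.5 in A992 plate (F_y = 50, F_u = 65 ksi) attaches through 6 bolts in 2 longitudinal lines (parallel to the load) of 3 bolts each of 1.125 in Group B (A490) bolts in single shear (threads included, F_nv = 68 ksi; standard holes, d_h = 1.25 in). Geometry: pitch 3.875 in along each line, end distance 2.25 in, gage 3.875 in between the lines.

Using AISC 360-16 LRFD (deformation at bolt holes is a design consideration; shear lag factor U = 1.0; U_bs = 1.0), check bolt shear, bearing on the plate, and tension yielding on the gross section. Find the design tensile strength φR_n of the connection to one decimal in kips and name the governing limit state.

220.8 kips (gross-section yield governs)

Bolt shear: A_b = π(1.125)²/4 = 0.99402 in². φR_n = 0.75 × 68 × 0.99402 × 6 × 1 = 304.2 kips.
Bearing (0.5 in plate, F_u = 65 ksi): end bolts L_c = 2.25 − 1.25/2 = 1.625, R_n = min(1.2×1.625×0.5×65, 2.4×1.125×0.5×65) = 63.375 kips/bolt; interior L_c = 3.875 − 1.25 = 2.625, R_n = 87.75 kips/bolt. φR_n = 0.75 × (2×63.375 + 4×87.75) = 358.3 kips.
Tension yield (gross): A_g = 9.8125×0.5 = 4.9063 in². φR_n = 0.90 × 50 × 4.9063 = 220.8 kips.
Governing: min(304.2, 358.3, 220.8) = 220.8 kips → gross-section yield.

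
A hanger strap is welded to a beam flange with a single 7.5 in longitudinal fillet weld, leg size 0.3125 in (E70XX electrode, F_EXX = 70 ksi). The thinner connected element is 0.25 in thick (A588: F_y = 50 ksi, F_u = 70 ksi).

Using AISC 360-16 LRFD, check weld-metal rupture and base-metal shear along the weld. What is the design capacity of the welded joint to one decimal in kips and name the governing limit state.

52.2 kips (weld metal governs)

Weld metal: throat = 0.707×0.3125 = 0.22094 in, L = 7.5 in. φR_n = 0.75 × 0.6 × 70 × 0.22094 × 7.5 = 52.2 kips.
Base metal shear (0.25 in plate): yield φR_n = 1.0×0.6×50×0.25×7.5 = 56.3 kips; rupture φR_n = 0.75×0.6×70×0.25×7.5 = 59.1 kips; take 56.3 kips (yield).
Governing: min(52.2, 56.3) = 52.2 kips → weld metal.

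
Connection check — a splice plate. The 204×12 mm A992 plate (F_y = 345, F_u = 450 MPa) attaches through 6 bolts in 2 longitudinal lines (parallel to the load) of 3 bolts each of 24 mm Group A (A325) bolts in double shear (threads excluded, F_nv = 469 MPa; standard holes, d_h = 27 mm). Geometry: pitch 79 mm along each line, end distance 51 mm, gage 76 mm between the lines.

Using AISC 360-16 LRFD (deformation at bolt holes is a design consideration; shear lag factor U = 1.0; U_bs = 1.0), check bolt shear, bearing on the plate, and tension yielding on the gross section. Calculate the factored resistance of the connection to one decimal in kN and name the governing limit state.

Bolt shear: A_b = π(24)²/4 = 452.39 mm². φR_n = 0.75 × 469 × 452.39 × 6 × 2 = 1909.5 kN.
Bearing (12 mm plate, F_u = 450 MPa): end bolts L_c = 51 − 27/2 = 37.5, R_n = min(1.2×37.5×12×450, 2.4×24×12×450) = 243 kN/bolt; interior L_c = 79 − 27 = 52, R_n = 311.04 kN/bolt. φR_n = 0.75 × (2×243 + 4×311.04) = 1297.6 kN.
Tension yield (gross): A_g = 204×12 = 2448 mm². φR_n = 0.90 × 345 × 2448 = 760.1 kN.
Governing: min(1909.5, 1297.6, 760.1) = 760.1 kN → gross-section yield.

760.1 kN (gross-section yield governs)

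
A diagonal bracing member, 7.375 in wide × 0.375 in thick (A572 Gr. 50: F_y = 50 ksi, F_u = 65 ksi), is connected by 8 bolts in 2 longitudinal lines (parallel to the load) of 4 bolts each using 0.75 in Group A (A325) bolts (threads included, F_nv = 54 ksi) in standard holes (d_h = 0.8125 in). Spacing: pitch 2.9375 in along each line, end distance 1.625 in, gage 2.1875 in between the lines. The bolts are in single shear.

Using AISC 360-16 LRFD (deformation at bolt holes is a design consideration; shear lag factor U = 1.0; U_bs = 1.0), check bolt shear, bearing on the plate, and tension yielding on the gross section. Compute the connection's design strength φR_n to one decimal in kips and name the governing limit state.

124.5 kips (gross-section yield governs)

Bolt shear: A_b = π(0.75)²/4 = 0.44179 in². φR_n = 0.75 × 54 × 0.44179 × 8 × 1 = 143.1 kips.
Bearing (0.375 in plate, F_u = 65 ksi): end bolts L_c = 1.625 − 0.8125/2 = 1.21875, R_n = min(1.2×1.21875×0.375×65, 2.4×0.75×0.375×65) = 35.648 kips/bolt; interior L_c = 2.9375 − 0.8125 = 2.125, R_n = 43.875 kips/bolt. φR_n = 0.75 × (2×35.648 + 6×43.875) = 250.9 kips.
Tension yield (gross): A_g = 7.375×0.375 = 2.7656 in². φR_n = 0.90 × 50 × 2.7656 = 124.5 kips.
Governing: min(143.1, 250.9, 124.5) = 124.5 kips → gross-section yield.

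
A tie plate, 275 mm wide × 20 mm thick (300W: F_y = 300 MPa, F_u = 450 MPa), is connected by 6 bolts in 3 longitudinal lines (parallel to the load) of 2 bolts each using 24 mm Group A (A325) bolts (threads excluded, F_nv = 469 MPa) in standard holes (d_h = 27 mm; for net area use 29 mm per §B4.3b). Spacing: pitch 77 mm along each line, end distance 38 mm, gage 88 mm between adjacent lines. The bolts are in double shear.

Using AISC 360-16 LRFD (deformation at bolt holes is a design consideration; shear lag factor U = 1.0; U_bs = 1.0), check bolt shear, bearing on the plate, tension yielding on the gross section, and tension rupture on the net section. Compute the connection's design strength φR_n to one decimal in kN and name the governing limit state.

1269.0 kN (net-section rupture governs)

Bolt shear: A_b = π(24)²/4 = 452.39 mm². φR_n = 0.75 × 469 × 452.39 × 6 × 2 = 1909.5 kN.
Bearing (20 mm plate, F_u = 450 MPa): end bolts L_c = 38 − 27/2 = 24.5, R_n = min(1.2×24.5×20×450, 2.4×24×20×450) = 264.6 kN/bolt; interior L_c = 77 − 27 = 50, R_n = 518.4 kN/bolt. φR_n = 0.75 × (3×264.6 + 3×518.4) = 1761.8 kN.
Tension yield (gross): A_g = 275×20 = 5500 mm². φR_n = 0.90 × 300 × 5500 = 1485.0 kN.
Tension rupture (net): A_n = (275 − 3×29)×20 = 3760 mm² (U = 1.0, A_e = A_n). φR_n = 0.75 × 450 × 3760 = 1269.0 kN.
Governing: min(1909.5, 1761.8, 1485.0, 1269.0) = 1269.0 kN → net-section rupture.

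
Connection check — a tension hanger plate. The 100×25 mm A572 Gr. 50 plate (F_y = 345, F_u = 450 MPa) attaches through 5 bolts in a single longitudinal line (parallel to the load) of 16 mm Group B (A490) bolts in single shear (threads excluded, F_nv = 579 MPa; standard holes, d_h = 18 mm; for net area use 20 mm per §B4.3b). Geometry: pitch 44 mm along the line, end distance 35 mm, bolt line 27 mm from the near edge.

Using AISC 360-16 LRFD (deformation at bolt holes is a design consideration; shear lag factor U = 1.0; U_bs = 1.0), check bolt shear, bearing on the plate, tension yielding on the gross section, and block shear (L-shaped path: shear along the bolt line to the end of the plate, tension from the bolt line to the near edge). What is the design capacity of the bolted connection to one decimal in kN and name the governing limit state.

Bolt shear: A_b = π(16)²/4 = 201.06 mm². φR_n = 0.75 × 579 × 201.06 × 5 × 1 = 436.6 kN.
Bearing (25 mm plate, F_u = 450 MPa): end bolts L_c = 35 − 18/2 = 26, R_n = min(1.2×26×25×450, 2.4×16×25×450) = 351 kN/bolt; interior L_c = 44 − 18 = 26, R_n = 351 kN/bolt. φR_n = 0.75 × (1×351 + 4×351) = 1316.3 kN.
Tension yield (gross): A_g = 100×25 = 2500 mm². φR_n = 0.90 × 345 × 2500 = 776.3 kN.
Block shear: shear path 1×[35+4×44] = 1×211 mm, A_gv = 5275, A_nv = 1×(211 − 4.5×20)×25 = 3025 mm²; tension to near edge: (27 − 0.5×20)×25 = 425 mm². R_n = min(0.6×450×3025, 0.6×345×5275) + 1.0×450×425 = min(816.75, 1091.9) + 191.25 = 1008 kN. φR_n = 0.75 × 1008 = 756.0 kN.
Governing: min(436.6, 1316.3, 776.3, 756.0) = 436.6 kN → bolt shear.

436.6 kN (bolt shear governs)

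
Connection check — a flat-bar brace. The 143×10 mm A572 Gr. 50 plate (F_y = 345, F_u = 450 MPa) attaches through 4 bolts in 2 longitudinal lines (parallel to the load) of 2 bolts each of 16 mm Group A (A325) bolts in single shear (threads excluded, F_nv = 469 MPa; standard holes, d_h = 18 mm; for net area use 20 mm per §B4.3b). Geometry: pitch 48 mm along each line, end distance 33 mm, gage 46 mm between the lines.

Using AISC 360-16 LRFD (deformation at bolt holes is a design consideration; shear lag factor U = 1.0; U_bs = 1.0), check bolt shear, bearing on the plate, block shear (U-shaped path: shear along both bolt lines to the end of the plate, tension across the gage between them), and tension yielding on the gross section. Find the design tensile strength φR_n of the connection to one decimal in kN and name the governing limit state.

Bolt shear: A_b = π(16)²/4 = 201.06 mm². φR_n = 0.75 × 469 × 201.06 × 4 × 1 = 282.9 kN.
Bearing (10 mm plate, F_u = 450 MPa): end bolts L_c = 33 − 18/2 = 24, R_n = min(1.2×24×10×450, 2.4×16×10×450) = 129.6 kN/bolt; interior L_c = 48 − 18 = 30, R_n = 162 kN/bolt. φR_n = 0.75 × (2×129.6 + 2×162) = 437.4 kN.
Block shear: shear path 2×[33+1×48] = 2×81 mm, A_gv = 1620, A_nv = 2×(81 − 1.5×20)×10 = 1020 mm²; tension across gage: (46 − 1×20)×10 = 260 mm². R_n = min(0.6×450×1020, 0.6×345×1620) + 1.0×450×260 = min(275.4, 335.34) + 117 = 392.4 kN. φR_n = 0.75 × 392.4 = 294.3 kN.
Tension yield (gross): A_g = 143×10 = 1430 mm². φR_n = 0.90 × 345 × 1430 = 444.0 kN.
Governing: min(282.9, 437.4, 294.3, 444.0) = 282.9 kN → bolt shear.

282.9 kN (bolt shear governs)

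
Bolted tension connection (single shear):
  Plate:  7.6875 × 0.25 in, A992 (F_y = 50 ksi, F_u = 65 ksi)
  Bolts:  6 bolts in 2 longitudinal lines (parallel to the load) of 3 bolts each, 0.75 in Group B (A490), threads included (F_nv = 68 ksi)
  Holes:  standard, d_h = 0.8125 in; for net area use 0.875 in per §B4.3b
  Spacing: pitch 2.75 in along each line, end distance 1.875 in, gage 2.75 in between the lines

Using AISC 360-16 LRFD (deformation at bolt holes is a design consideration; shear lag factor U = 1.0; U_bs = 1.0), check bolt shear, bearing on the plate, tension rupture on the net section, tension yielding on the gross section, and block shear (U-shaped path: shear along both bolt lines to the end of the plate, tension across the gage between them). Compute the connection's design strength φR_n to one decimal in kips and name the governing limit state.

Bolt shear: A_b = π(0.75)²/4 = 0.44179 in². φR_n = 0.75 × 68 × 0.44179 × 6 × 1 = 135.2 kips.
Bearing (0.25 in plate, F_u = 65 ksi): end bolts L_c = 1.875 − 0.8125/2 = 1.46875, R_n = min(1.2×1.46875×0.25×65, 2.4×0.75×0.25×65) = 28.641 kips/bolt; interior L_c = 2.75 − 0.8125 = 1.9375, R_n = 29.25 kips/bolt. φR_n = 0.75 × (2×28.641 + 4×29.25) = 130.7 kips.
Tension rupture (net): A_n = (7.6875 − 2×0.875)×0.25 = 1.4844 in² (U = 1.0, A_e = A_n). φR_n = 0.75 × 65 × 1.4844 = 72.4 kips.
Tension yield (gross): A_g = 7.6875×0.25 = 1.9219 in². φR_n = 0.90 × 50 × 1.9219 = 86.5 kips.
Block shear: shear path 2×[1.875+2×2.75] = 2×7.375 in, A_gv = 3.6875, A_nv = 2×(7.375 − 2.5×0.875)×0.25 = 2.5938 in²; tension across gage: (2.75 − 1×0.875)×0.25 = 0.46875 in². R_n = min(0.6×65×2.5938, 0.6×50×3.6875) + 1.0×65×0.46875 = min(101.16, 110.63) + 30.469 = 131.63 kips. φR_n = 0.75 × 131.63 = 98.7 kips.
Governing: min(135.2, 130.7, 72.4, 86.5, 98.7) = 72.4 kips → net-section rupture.

72.4 kips (net-section rupture governs)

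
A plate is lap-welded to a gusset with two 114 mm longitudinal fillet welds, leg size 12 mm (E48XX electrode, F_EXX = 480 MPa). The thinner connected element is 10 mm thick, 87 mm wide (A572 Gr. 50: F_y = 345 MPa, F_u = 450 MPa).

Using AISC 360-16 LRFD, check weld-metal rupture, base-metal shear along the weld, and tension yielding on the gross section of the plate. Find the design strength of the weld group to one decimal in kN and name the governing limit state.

270.1 kN (gross-section yield governs)

Weld metal: throat = 0.707×12 = 8.484 mm, L = 2×114 = 228 mm. φR_n = 0.75 × 0.6 × 480 × 8.484 × 228 = 417.8 kN.
Base metal shear (10 mm plate): yield φR_n = 1.0×0.6×345×10×228 = 472.0 kN; rupture φR_n = 0.75×0.6×450×10×228 = 461.7 kN; take 461.7 kN (rupture).
Tension yield (gross): A_g = 87×10 = 870 mm². φR_n = 0.90 × 345 × 870 = 270.1 kN.
Governing: min(417.8, 461.7, 270.1) = 270.1 kN → gross-section yield.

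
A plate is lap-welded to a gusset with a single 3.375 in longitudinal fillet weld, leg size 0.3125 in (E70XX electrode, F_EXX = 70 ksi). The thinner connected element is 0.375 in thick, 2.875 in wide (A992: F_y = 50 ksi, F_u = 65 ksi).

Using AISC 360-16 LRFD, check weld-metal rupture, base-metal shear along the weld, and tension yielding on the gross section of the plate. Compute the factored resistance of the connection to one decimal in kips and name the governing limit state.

Weld metal: throat = 0.707×0.3125 = 0.22094 in, L = 3.375 in. φR_n = 0.75 × 0.6 × 70 × 0.22094 × 3.375 = 23.5 kips.
Base metal shear (0.375 in plate): yield φR_n = 1.0×0.6×50×0.375×3.375 = 38.0 kips; rupture φR_n = 0.75×0.6×65×0.375×3.375 = 37.0 kips; take 37.0 kips (rupture).
Tension yield (gross): A_g = 2.875×0.375 = 1.0781 in². φR_n = 0.90 × 50 × 1.0781 = 48.5 kips.
Governing: min(23.5, 37.0, 48.5) = 23.5 kips → weld metal.

23.5 kips (weld metal governs)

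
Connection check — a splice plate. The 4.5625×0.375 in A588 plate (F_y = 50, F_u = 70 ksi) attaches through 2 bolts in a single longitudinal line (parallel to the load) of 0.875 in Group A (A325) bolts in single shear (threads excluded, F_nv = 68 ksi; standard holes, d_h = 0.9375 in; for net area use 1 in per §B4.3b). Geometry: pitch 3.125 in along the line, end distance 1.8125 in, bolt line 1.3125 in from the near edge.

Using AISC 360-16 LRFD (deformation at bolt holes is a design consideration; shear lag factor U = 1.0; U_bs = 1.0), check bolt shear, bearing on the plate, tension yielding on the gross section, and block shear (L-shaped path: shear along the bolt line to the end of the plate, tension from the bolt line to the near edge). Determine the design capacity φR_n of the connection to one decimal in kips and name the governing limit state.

Bolt shear: A_b = π(0.875)²/4 = 0.60132 in². φR_n = 0.75 × 68 × 0.60132 × 2 × 1 = 61.3 kips.
Bearing (0.375 in plate, F_u = 70 ksi): end bolts L_c = 1.8125 − 0.9375/2 = 1.34375, R_n = min(1.2×1.34375×0.375×70, 2.4×0.875×0.375×70) = 42.328 kips/bolt; interior L_c = 3.125 − 0.9375 = 2.1875, R_n = 55.125 kips/bolt. φR_n = 0.75 × (1×42.328 + 1×55.125) = 73.1 kips.
Tension yield (gross): A_g = 4.5625×0.375 = 1.7109 in². φR_n = 0.90 × 50 × 1.7109 = 77.0 kips.
Block shear: shear path 1×[1.8125+1×3.125] = 1×4.9375 in, A_gv = 1.8516, A_nv = 1×(4.9375 − 1.5×1)×0.375 = 1.2891 in²; tension to near edge: (1.3125 − 0.5×1)×0.375 = 0.30469 in². R_n = min(0.6×70×1.2891, 0.6×50×1.8516) + 1.0×70×0.30469 = min(54.142, 55.548) + 21.328 = 75.47 kips. φR_n = 0.75 × 75.47 = 56.6 kips.
Governing: min(61.3, 73.1, 77.0, 56.6) = 56.6 kips → block shear.

56.6 kips (block shear governs)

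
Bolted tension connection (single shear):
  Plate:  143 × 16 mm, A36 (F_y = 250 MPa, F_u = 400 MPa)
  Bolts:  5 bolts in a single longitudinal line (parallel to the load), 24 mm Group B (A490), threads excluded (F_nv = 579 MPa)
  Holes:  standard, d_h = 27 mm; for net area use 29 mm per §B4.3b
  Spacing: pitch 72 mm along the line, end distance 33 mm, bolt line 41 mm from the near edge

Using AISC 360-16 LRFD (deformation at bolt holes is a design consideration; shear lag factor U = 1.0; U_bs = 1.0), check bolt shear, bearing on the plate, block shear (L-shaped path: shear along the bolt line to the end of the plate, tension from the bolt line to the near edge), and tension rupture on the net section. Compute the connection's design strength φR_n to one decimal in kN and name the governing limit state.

Bolt shear: A_b = π(24)²/4 = 452.39 mm². φR_n = 0.75 × 579 × 452.39 × 5 × 1 = 982.3 kN.
Bearing (16 mm plate, F_u = 400 MPa): end bolts L_c = 33 − 27/2 = 19.5, R_n = min(1.2×19.5×16×400, 2.4×24×16×400) = 149.76 kN/bolt; interior L_c = 72 − 27 = 45, R_n = 345.6 kN/bolt. φR_n = 0.75 × (1×149.76 + 4×345.6) = 1149.1 kN.
Block shear: shear path 1×[33+4×72] = 1×321 mm, A_gv = 5136, A_nv = 1×(321 − 4.5×29)×16 = 3048 mm²; tension to near edge: (41 − 0.5×29)×16 = 424 mm². R_n = min(0.6×400×3048, 0.6×250×5136) + 1.0×400×424 = min(731.52, 770.4) + 169.6 = 901.12 kN. φR_n = 0.75 × 901.12 = 675.8 kN.
Tension rupture (net): A_n = (143 − 1×29)×16 = 1824 mm² (U = 1.0, A_e = A_n). φR_n = 0.75 × 400 × 1824 = 547.2 kN.
Governing: min(982.3, 1149.1, 675.8, 547.2) = 547.2 kN → net-section rupture.

547.2 kN (net-section rupture governs)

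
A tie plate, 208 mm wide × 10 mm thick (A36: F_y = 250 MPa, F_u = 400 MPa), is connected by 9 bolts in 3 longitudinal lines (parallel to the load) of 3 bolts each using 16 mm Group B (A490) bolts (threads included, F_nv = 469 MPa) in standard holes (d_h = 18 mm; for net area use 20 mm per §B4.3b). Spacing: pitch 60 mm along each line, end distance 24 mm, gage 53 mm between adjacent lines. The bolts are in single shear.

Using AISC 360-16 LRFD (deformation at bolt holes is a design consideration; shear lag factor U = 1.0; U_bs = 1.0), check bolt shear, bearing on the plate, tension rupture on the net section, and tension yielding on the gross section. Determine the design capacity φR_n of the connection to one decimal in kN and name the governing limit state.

Bolt shear: A_b = π(16)²/4 = 201.06 mm². φR_n = 0.75 × 469 × 201.06 × 9 × 1 = 636.5 kN.
Bearing (10 mm plate, F_u = 400 MPa): end bolts L_c = 24 − 18/2 = 15, R_n = min(1.2×15×10×400, 2.4×16×10×400) = 72 kN/bolt; interior L_c = 60 − 18 = 42, R_n = 153.6 kN/bolt. φR_n = 0.75 × (3×72 + 6×153.6) = 853.2 kN.
Tension rupture (net): A_n = (208 − 3×20)×10 = 1480 mm² (U = 1.0, A_e = A_n). φR_n = 0.75 × 400 × 1480 = 444.0 kN.
Tension yield (gross): A_g = 208×10 = 2080 mm². φR_n = 0.90 × 250 × 2080 = 468.0 kN.
Governing: min(636.5, 853.2, 444.0, 468.0) = 444.0 kN → net-section rupture.

444.0 kN (net-section rupture governs)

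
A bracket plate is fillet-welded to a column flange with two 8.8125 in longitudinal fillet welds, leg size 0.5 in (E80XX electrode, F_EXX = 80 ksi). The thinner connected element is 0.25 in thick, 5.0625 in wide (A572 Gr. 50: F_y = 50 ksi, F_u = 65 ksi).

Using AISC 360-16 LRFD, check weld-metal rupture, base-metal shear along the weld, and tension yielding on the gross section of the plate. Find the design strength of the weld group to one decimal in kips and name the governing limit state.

57.0 kips (gross-section yield governs)

Weld metal: throat = 0.707×0.5 = 0.3535 in, L = 2×8.8125 = 17.625 in. φR_n = 0.75 × 0.6 × 80 × 0.3535 × 17.625 = 224.3 kips.
Base metal shear (0.25 in plate): yield φR_n = 1.0×0.6×50×0.25×17.625 = 132.2 kips; rupture φR_n = 0.75×0.6×65×0.25×17.625 = 128.9 kips; take 128.9 kips (rupture).
Tension yield (gross): A_g = 5.0625×0.25 = 1.2656 in². φR_n = 0.90 × 50 × 1.2656 = 57.0 kips.
Governing: min(224.3, 128.9, 57.0) = 57.0 kips → gross-section yield.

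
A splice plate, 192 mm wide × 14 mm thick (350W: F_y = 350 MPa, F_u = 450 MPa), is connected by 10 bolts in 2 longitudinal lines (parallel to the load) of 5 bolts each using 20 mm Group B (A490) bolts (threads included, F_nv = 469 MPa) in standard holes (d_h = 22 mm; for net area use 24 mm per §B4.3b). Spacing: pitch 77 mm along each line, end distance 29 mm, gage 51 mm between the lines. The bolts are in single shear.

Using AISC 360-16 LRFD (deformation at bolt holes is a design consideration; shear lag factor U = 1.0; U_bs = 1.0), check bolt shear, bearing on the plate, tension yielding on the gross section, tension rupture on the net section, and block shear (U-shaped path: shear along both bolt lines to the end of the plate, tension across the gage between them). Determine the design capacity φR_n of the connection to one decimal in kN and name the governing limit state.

680.4 kN (net-section rupture governs)

Bolt shear: A_b = π(20)²/4 = 314.16 mm². φR_n = 0.75 × 469 × 314.16 × 10 × 1 = 1105.1 kN.
Bearing (14 mm plate, F_u = 450 MPa): end bolts L_c = 29 − 22/2 = 18, R_n = min(1.2×18×14×450, 2.4×20×14×450) = 136.08 kN/bolt; interior L_c = 77 − 22 = 55, R_n = 302.4 kN/bolt. φR_n = 0.75 × (2×136.08 + 8×302.4) = 2018.5 kN.
Tension yield (gross): A_g = 192×14 = 2688 mm². φR_n = 0.90 × 350 × 2688 = 846.7 kN.
Tension rupture (net): A_n = (192 − 2×24)×14 = 2016 mm² (U = 1.0, A_e = A_n). φR_n = 0.75 × 450 × 2016 = 680.4 kN.
Block shear: shear path 2×[29+4×77] = 2×337 mm, A_gv = 9436, A_nv = 2×(337 − 4.5×24)×14 = 6412 mm²; tension across gage: (51 − 1×24)×14 = 378 mm². R_n = min(0.6×450×6412, 0.6×350×9436) + 1.0×450×378 = min(1731.2, 1981.6) + 170.1 = 1901.3 kN. φR_n = 0.75 × 1901.3 = 1426.0 kN.
Governing: min(1105.1, 2018.5, 846.7, 680.4, 1426.0) = 680.4 kN → net-section rupture.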